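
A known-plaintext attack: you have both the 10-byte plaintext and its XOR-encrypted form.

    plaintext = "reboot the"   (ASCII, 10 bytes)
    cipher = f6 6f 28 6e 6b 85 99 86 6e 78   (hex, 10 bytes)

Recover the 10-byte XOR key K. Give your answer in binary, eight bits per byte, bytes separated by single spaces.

10000100 00001010 01001010 00000001 00000100 11110001 10111001 11110010 00000110 00011101

Since cipher = plaintext ⊕ K, XORing both sides with plaintext gives K = plaintext ⊕ cipher.
72 ⊕ f6 = 84
65 ⊕ 6f = 0a
62 ⊕ 28 = 4a
6f ⊕ 6e = 01
6f ⊕ 6b = 04
74 ⊕ 85 = f1
20 ⊕ 99 = b9
74 ⊕ 86 = f2
68 ⊕ 6e = 06
65 ⊕ 78 = 1d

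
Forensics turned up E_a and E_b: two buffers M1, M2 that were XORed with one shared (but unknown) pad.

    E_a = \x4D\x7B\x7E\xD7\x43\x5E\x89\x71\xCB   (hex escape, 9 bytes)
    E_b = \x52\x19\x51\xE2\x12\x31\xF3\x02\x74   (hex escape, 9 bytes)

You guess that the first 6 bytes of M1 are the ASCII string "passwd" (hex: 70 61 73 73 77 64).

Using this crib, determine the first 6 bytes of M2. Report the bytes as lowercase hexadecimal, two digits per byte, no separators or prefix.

First, E_a ⊕ E_b = (M1 ⊕ K) ⊕ (M2 ⊕ K) = M1 ⊕ M2, so the key drops out. Then M2 = (M1 ⊕ M2) ⊕ M1 over the first 6 bytes.
byte 0: (4d XOR 52) XOR 70 = 1f XOR 70 = 6f
byte 1: (7b XOR 19) XOR 61 = 62 XOR 61 = 03
byte 2: (7e XOR 51) XOR 73 = 2f XOR 73 = 5c
byte 3: (d7 XOR e2) XOR 73 = 35 XOR 73 = 46
byte 4: (43 XOR 12) XOR 77 = 51 XOR 77 = 26
byte 5: (5e XOR 31) XOR 64 = 6f XOR 64 = 0b

6f035c46260b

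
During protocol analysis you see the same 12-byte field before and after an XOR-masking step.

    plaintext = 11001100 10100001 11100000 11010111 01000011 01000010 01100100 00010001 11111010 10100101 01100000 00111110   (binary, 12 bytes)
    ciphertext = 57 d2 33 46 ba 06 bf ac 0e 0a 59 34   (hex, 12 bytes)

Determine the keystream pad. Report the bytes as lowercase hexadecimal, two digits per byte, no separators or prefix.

9b73d391f944dbbdf4af390a

Since ciphertext = plaintext ⊕ pad, XORing both sides with plaintext gives pad = plaintext ⊕ ciphertext.
byte 0: 204 ⊕  87 = 155
byte 1: 161 ⊕ 210 = 115
byte 2: 224 ⊕  51 = 211
byte 3: 215 ⊕  70 = 145
byte 4:  67 ⊕ 186 = 249
byte 5:  66 ⊕   6 =  68
byte 6: 100 ⊕ 191 = 219
byte 7:  17 ⊕ 172 = 189
byte 8: 250 ⊕  14 = 244
byte 9: 165 ⊕  10 = 175
byte 10:  96 ⊕  89 =  57
byte 11:  62 ⊕  52 =  10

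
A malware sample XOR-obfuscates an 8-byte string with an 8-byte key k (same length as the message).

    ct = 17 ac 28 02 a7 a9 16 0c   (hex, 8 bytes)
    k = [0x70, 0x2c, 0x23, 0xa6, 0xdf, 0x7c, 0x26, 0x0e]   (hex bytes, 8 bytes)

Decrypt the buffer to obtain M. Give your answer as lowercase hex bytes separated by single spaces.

XOR is its own inverse, so applying the key byte-wise gives the result directly.
byte 0:  23 XOR 112 = 103
byte 1: 172 XOR  44 = 128
byte 2:  40 XOR  35 =  11
byte 3:   2 XOR 166 = 164
byte 4: 167 XOR 223 = 120
byte 5: 169 XOR 124 = 213
byte 6:  22 XOR  38 =  48
byte 7:  12 XOR  14 =   2

67 80 0b a4 78 d5 30 02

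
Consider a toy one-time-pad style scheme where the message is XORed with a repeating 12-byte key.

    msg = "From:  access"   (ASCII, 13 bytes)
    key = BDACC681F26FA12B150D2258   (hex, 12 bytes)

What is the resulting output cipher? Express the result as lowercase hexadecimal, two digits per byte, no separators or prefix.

The 12-byte key repeats, so the effective keystream is bd ac c6 81 f2 6f a1 2b 15 0d 22 58 bd.
byte 0: 46 xor bd = fb
byte 1: 72 xor ac = de
byte 2: 6f xor c6 = a9
byte 3: 6d xor 81 = ec
byte 4: 3a xor f2 = c8
byte 5: 20 xor 6f = 4f
byte 6: 20 xor a1 = 81
byte 7: 61 xor 2b = 4a
byte 8: 63 xor 15 = 76
byte 9: 63 xor 0d = 6e
byte 10: 65 xor 22 = 47
byte 11: 73 xor 58 = 2b
byte 12: 73 xor bd = ce

fbdea9ecc84f814a766e472bce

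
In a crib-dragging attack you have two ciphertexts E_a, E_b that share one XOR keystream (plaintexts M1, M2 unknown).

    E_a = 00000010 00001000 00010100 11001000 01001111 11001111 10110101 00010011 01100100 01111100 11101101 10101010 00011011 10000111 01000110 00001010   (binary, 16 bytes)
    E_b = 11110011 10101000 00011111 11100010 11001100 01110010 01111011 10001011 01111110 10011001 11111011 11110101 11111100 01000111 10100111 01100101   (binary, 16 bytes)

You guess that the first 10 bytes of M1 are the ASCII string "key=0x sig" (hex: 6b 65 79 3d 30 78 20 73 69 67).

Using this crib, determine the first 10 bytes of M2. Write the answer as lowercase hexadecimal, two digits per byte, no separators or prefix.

9ac57217b3c5eeeb7382

First, E_a ⊕ E_b = (M1 ⊕ K) ⊕ (M2 ⊕ K) = M1 ⊕ M2, so the key drops out. Then M2 = (M1 ⊕ M2) ⊕ M1 over the first 10 bytes.
byte 0: (02 XOR f3) XOR 6b = f1 XOR 6b = 9a
byte 1: (08 XOR a8) XOR 65 = a0 XOR 65 = c5
byte 2: (14 XOR 1f) XOR 79 = 0b XOR 79 = 72
byte 3: (c8 XOR e2) XOR 3d = 2a XOR 3d = 17
byte 4: (4f XOR cc) XOR 30 = 83 XOR 30 = b3
byte 5: (cf XOR 72) XOR 78 = bd XOR 78 = c5
byte 6: (b5 XOR 7b) XOR 20 = ce XOR 20 = ee
byte 7: (13 XOR 8b) XOR 73 = 98 XOR 73 = eb
byte 8: (64 XOR 7e) XOR 69 = 1a XOR 69 = 73
byte 9: (7c XOR 99) XOR 67 = e5 XOR 67 = 82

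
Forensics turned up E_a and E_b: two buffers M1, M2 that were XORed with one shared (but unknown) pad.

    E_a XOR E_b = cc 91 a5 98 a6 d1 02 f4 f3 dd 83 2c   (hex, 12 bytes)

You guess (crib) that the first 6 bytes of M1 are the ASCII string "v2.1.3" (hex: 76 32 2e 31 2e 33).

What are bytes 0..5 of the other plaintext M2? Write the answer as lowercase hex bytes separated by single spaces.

ba a3 8b a9 88 e2

Since E_a ⊕ E_b = M1 ⊕ M2, XORing with the guessed M1 bytes yields the corresponding M2 bytes: M2 = (E_a ⊕ E_b) ⊕ M1.
cc XOR 76 = ba
91 XOR 32 = a3
a5 XOR 2e = 8b
98 XOR 31 = a9
a6 XOR 2e = 88
d1 XOR 33 = e2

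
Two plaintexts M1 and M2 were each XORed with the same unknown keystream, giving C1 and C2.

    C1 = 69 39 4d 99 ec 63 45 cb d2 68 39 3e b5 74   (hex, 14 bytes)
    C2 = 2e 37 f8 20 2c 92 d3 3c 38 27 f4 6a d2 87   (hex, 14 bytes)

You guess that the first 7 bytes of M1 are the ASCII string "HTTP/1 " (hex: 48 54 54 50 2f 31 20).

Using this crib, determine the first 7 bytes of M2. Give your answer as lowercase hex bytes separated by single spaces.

First, C1 ⊕ C2 = (M1 ⊕ K) ⊕ (M2 ⊕ K) = M1 ⊕ M2, so the key drops out. Then M2 = (M1 ⊕ M2) ⊕ M1 over the first 7 bytes.
byte 0: (69 ⊕ 2e) ⊕ 48 = 47 ⊕ 48 = 0f
byte 1: (39 ⊕ 37) ⊕ 54 = 0e ⊕ 54 = 5a
byte 2: (4d ⊕ f8) ⊕ 54 = b5 ⊕ 54 = e1
byte 3: (99 ⊕ 20) ⊕ 50 = b9 ⊕ 50 = e9
byte 4: (ec ⊕ 2c) ⊕ 2f = c0 ⊕ 2f = ef
byte 5: (63 ⊕ 92) ⊕ 31 = f1 ⊕ 31 = c0
byte 6: (45 ⊕ d3) ⊕ 20 = 96 ⊕ 20 = b6

0f 5a e1 e9 ef c0 b6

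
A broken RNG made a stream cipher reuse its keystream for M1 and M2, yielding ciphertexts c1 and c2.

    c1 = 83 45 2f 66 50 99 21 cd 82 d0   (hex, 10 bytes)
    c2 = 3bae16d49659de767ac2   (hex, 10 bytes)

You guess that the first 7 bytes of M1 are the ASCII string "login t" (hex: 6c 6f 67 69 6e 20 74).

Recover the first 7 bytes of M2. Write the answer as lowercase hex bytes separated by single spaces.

First, c1 ⊕ c2 = (M1 ⊕ K) ⊕ (M2 ⊕ K) = M1 ⊕ M2, so the key drops out. Then M2 = (M1 ⊕ M2) ⊕ M1 over the first 7 bytes.
byte 0: (83 ⊕ 3b) ⊕ 6c = b8 ⊕ 6c = d4
byte 1: (45 ⊕ ae) ⊕ 6f = eb ⊕ 6f = 84
byte 2: (2f ⊕ 16) ⊕ 67 = 39 ⊕ 67 = 5e
byte 3: (66 ⊕ d4) ⊕ 69 = b2 ⊕ 69 = db
byte 4: (50 ⊕ 96) ⊕ 6e = c6 ⊕ 6e = a8
byte 5: (99 ⊕ 59) ⊕ 20 = c0 ⊕ 20 = e0
byte 6: (21 ⊕ de) ⊕ 74 = ff ⊕ 74 = 8b

d4 84 5e db a8 e0 8b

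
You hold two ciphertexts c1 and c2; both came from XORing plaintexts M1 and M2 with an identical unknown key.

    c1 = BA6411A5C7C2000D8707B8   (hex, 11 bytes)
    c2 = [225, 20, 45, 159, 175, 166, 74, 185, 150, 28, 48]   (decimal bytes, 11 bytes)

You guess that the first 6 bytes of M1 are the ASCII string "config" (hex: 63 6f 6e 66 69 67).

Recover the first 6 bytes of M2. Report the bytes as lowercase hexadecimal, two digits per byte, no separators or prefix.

First, c1 ⊕ c2 = (M1 ⊕ K) ⊕ (M2 ⊕ K) = M1 ⊕ M2, so the key drops out. Then M2 = (M1 ⊕ M2) ⊕ M1 over the first 6 bytes.
byte 0: (ba xor e1) xor 63 = 5b xor 63 = 38
byte 1: (64 xor 14) xor 6f = 70 xor 6f = 1f
byte 2: (11 xor 2d) xor 6e = 3c xor 6e = 52
byte 3: (a5 xor 9f) xor 66 = 3a xor 66 = 5c
byte 4: (c7 xor af) xor 69 = 68 xor 69 = 01
byte 5: (c2 xor a6) xor 67 = 64 xor 67 = 03

381f525c0103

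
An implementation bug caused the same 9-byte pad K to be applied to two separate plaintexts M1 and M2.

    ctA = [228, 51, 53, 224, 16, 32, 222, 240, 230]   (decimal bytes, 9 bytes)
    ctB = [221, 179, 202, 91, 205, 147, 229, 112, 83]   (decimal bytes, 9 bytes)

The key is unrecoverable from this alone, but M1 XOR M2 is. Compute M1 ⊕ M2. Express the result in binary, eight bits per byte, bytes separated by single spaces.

00111001 10000000 11111111 10111011 11011101 10110011 00111011 10000000 10110101

ctA ⊕ ctB = (M1 ⊕ K) ⊕ (M2 ⊕ K) = M1 ⊕ M2 — the shared key cancels under XOR.
byte 0: e4 ^ dd = 39
byte 1: 33 ^ b3 = 80
byte 2: 35 ^ ca = ff
byte 3: e0 ^ 5b = bb
byte 4: 10 ^ cd = dd
byte 5: 20 ^ 93 = b3
byte 6: de ^ e5 = 3b
byte 7: f0 ^ 70 = 80
byte 8: e6 ^ 53 = b5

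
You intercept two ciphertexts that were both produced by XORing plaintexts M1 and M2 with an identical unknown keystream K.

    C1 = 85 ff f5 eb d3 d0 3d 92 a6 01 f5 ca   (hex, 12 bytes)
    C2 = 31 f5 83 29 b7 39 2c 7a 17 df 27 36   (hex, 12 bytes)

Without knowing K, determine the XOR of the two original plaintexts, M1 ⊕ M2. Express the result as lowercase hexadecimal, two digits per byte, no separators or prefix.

b40a76c264e911e8b1ded2fc

C1 ⊕ C2 = (M1 ⊕ K) ⊕ (M2 ⊕ K) = M1 ⊕ M2 — the shared key cancels under XOR.
85 ⊕ 31 = b4
ff ⊕ f5 = 0a
f5 ⊕ 83 = 76
eb ⊕ 29 = c2
d3 ⊕ b7 = 64
d0 ⊕ 39 = e9
3d ⊕ 2c = 11
92 ⊕ 7a = e8
a6 ⊕ 17 = b1
01 ⊕ df = de
f5 ⊕ 27 = d2
ca ⊕ 36 = fc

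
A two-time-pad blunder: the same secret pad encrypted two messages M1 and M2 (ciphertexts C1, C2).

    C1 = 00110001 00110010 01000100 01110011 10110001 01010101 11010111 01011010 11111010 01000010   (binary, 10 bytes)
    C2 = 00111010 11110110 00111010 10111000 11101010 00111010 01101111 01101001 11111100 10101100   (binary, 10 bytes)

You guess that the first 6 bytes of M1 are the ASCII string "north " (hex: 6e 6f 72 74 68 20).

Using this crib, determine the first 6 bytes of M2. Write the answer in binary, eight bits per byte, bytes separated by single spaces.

01100101 10101011 00001100 10111111 00110011 01001111

First, C1 ⊕ C2 = (M1 ⊕ K) ⊕ (M2 ⊕ K) = M1 ⊕ M2, so the key drops out. Then M2 = (M1 ⊕ M2) ⊕ M1 over the first 6 bytes.
byte 0: (31 ^ 3a) ^ 6e = 0b ^ 6e = 65
byte 1: (32 ^ f6) ^ 6f = c4 ^ 6f = ab
byte 2: (44 ^ 3a) ^ 72 = 7e ^ 72 = 0c
byte 3: (73 ^ b8) ^ 74 = cb ^ 74 = bf
byte 4: (b1 ^ ea) ^ 68 = 5b ^ 68 = 33
byte 5: (55 ^ 3a) ^ 20 = 6f ^ 20 = 4f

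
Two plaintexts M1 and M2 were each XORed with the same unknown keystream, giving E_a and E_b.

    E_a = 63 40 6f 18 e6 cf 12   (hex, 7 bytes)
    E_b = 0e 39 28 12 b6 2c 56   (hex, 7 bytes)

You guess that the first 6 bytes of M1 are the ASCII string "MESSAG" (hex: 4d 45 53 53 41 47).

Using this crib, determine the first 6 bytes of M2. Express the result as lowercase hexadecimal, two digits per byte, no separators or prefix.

203c145911a4

First, E_a ⊕ E_b = (M1 ⊕ K) ⊕ (M2 ⊕ K) = M1 ⊕ M2, so the key drops out. Then M2 = (M1 ⊕ M2) ⊕ M1 over the first 6 bytes.
byte 0: (63 ^ 0e) ^ 4d = 6d ^ 4d = 20
byte 1: (40 ^ 39) ^ 45 = 79 ^ 45 = 3c
byte 2: (6f ^ 28) ^ 53 = 47 ^ 53 = 14
byte 3: (18 ^ 12) ^ 53 = 0a ^ 53 = 59
byte 4: (e6 ^ b6) ^ 41 = 50 ^ 41 = 11
byte 5: (cf ^ 2c) ^ 47 = e3 ^ 47 = a4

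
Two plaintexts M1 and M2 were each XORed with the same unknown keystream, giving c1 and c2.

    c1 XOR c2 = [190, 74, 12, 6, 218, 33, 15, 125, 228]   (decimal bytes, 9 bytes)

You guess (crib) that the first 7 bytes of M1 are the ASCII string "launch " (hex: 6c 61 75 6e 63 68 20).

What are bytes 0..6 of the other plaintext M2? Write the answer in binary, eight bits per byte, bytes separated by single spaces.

Since c1 ⊕ c2 = M1 ⊕ M2, XORing with the guessed M1 bytes yields the corresponding M2 bytes: M2 = (c1 ⊕ c2) ⊕ M1.
190 ^ 108 = 210
 74 ^  97 =  43
 12 ^ 117 = 121
  6 ^ 110 = 104
218 ^  99 = 185
 33 ^ 104 =  73
 15 ^  32 =  47

11010010 00101011 01111001 01101000 10111001 01001001 00101111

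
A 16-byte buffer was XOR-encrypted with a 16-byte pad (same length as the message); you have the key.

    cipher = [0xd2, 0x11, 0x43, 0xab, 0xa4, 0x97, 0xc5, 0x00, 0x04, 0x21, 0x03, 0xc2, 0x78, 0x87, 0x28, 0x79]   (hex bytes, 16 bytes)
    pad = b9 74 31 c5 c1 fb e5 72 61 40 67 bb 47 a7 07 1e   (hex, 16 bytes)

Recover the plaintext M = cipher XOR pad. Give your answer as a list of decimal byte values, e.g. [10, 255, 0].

d2 ^ b9 = 6b
11 ^ 74 = 65
43 ^ 31 = 72
ab ^ c5 = 6e
a4 ^ c1 = 65
97 ^ fb = 6c
c5 ^ e5 = 20
00 ^ 72 = 72
04 ^ 61 = 65
21 ^ 40 = 61
03 ^ 67 = 64
c2 ^ bb = 79
78 ^ 47 = 3f
87 ^ a7 = 20
28 ^ 07 = 2f
79 ^ 1e = 67

[107, 101, 114, 110, 101, 108, 32, 114, 101, 97, 100, 121, 63, 32, 47, 103]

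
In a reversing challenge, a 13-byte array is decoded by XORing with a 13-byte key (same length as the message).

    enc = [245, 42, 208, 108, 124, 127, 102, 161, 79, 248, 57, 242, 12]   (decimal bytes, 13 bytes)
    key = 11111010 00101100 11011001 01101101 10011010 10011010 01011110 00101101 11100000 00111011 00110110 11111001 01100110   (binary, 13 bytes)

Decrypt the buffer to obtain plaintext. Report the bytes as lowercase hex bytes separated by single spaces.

XOR is its own inverse, so applying the key byte-wise gives the result directly.
byte 0: 11110101 xor 11111010 = 00001111
byte 1: 00101010 xor 00101100 = 00000110
byte 2: 11010000 xor 11011001 = 00001001
byte 3: 01101100 xor 01101101 = 00000001
byte 4: 01111100 xor 10011010 = 11100110
byte 5: 01111111 xor 10011010 = 11100101
byte 6: 01100110 xor 01011110 = 00111000
byte 7: 10100001 xor 00101101 = 10001100
byte 8: 01001111 xor 11100000 = 10101111
byte 9: 11111000 xor 00111011 = 11000011
byte 10: 00111001 xor 00110110 = 00001111
byte 11: 11110010 xor 11111001 = 00001011
byte 12: 00001100 xor 01100110 = 01101010

0f 06 09 01 e6 e5 38 8c af c3 0f 0b 6a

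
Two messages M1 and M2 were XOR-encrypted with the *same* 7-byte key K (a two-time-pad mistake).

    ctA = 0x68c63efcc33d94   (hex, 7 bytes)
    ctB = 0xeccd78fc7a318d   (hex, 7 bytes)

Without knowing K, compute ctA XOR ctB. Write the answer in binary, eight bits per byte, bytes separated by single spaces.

10000100 00001011 01000110 00000000 10111001 00001100 00011001

ctA ⊕ ctB = (M1 ⊕ K) ⊕ (M2 ⊕ K) = M1 ⊕ M2 — the shared key cancels under XOR.
byte 0: 104 XOR 236 = 132
byte 1: 198 XOR 205 =  11
byte 2:  62 XOR 120 =  70
byte 3: 252 XOR 252 =   0
byte 4: 195 XOR 122 = 185
byte 5:  61 XOR  49 =  12
byte 6: 148 XOR 141 =  25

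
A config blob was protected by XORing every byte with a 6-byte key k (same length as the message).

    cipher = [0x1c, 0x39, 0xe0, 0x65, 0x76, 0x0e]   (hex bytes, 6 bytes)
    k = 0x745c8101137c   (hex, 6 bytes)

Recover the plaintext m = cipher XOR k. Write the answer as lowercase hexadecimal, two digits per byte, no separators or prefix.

686561646572

byte 0: 1c XOR 74 = 68
byte 1: 39 XOR 5c = 65
byte 2: e0 XOR 81 = 61
byte 3: 65 XOR 01 = 64
byte 4: 76 XOR 13 = 65
byte 5: 0e XOR 7c = 72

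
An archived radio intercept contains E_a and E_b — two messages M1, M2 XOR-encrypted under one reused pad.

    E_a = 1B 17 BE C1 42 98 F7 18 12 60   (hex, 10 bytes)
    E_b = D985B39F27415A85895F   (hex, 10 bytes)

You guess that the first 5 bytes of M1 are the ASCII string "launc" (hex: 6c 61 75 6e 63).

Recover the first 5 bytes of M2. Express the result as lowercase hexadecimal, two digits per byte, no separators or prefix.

aef3783006

First, E_a ⊕ E_b = (M1 ⊕ K) ⊕ (M2 ⊕ K) = M1 ⊕ M2, so the key drops out. Then M2 = (M1 ⊕ M2) ⊕ M1 over the first 5 bytes.
byte 0: (1b ⊕ d9) ⊕ 6c = c2 ⊕ 6c = ae
byte 1: (17 ⊕ 85) ⊕ 61 = 92 ⊕ 61 = f3
byte 2: (be ⊕ b3) ⊕ 75 = 0d ⊕ 75 = 78
byte 3: (c1 ⊕ 9f) ⊕ 6e = 5e ⊕ 6e = 30
byte 4: (42 ⊕ 27) ⊕ 63 = 65 ⊕ 63 = 06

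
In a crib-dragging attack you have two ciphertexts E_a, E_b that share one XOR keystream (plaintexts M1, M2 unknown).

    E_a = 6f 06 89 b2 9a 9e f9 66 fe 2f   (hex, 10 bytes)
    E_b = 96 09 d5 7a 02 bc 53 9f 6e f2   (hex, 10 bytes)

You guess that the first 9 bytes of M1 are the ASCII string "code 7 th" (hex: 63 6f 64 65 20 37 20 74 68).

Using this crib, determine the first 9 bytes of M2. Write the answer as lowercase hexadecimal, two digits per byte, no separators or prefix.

First, E_a ⊕ E_b = (M1 ⊕ K) ⊕ (M2 ⊕ K) = M1 ⊕ M2, so the key drops out. Then M2 = (M1 ⊕ M2) ⊕ M1 over the first 9 bytes.
byte 0: (6f XOR 96) XOR 63 = f9 XOR 63 = 9a
byte 1: (06 XOR 09) XOR 6f = 0f XOR 6f = 60
byte 2: (89 XOR d5) XOR 64 = 5c XOR 64 = 38
byte 3: (b2 XOR 7a) XOR 65 = c8 XOR 65 = ad
byte 4: (9a XOR 02) XOR 20 = 98 XOR 20 = b8
byte 5: (9e XOR bc) XOR 37 = 22 XOR 37 = 15
byte 6: (f9 XOR 53) XOR 20 = aa XOR 20 = 8a
byte 7: (66 XOR 9f) XOR 74 = f9 XOR 74 = 8d
byte 8: (fe XOR 6e) XOR 68 = 90 XOR 68 = f8

9a6038adb8158a8df8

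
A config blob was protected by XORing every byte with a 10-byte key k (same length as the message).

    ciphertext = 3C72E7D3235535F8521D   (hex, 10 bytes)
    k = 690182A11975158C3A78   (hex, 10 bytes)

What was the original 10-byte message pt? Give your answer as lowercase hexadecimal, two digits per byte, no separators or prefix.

XOR is its own inverse, so applying the key byte-wise gives the result directly.
 60 xor 105 =  85
114 xor   1 = 115
231 xor 130 = 101
211 xor 161 = 114
 35 xor  25 =  58
 85 xor 117 =  32
 53 xor  21 =  32
248 xor 140 = 116
 82 xor  58 = 104
 29 xor 120 = 101

557365723a2020746865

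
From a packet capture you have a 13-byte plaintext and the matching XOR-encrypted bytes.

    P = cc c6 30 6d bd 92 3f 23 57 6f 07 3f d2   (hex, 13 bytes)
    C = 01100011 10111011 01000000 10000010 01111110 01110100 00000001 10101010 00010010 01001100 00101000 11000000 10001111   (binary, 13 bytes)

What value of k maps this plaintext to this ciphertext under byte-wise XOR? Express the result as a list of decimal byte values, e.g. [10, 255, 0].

Since C = P ⊕ k, XORing both sides with P gives k = P ⊕ C.
byte 0: cc ⊕ 63 = af
byte 1: c6 ⊕ bb = 7d
byte 2: 30 ⊕ 40 = 70
byte 3: 6d ⊕ 82 = ef
byte 4: bd ⊕ 7e = c3
byte 5: 92 ⊕ 74 = e6
byte 6: 3f ⊕ 01 = 3e
byte 7: 23 ⊕ aa = 89
byte 8: 57 ⊕ 12 = 45
byte 9: 6f ⊕ 4c = 23
byte 10: 07 ⊕ 28 = 2f
byte 11: 3f ⊕ c0 = ff
byte 12: d2 ⊕ 8f = 5d

[175, 125, 112, 239, 195, 230, 62, 137, 69, 35, 47, 255, 93]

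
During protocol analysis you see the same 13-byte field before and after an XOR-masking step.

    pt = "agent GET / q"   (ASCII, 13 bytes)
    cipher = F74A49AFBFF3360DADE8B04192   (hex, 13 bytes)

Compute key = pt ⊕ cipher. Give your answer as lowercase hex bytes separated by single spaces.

Since cipher = pt ⊕ key, XORing both sides with pt gives key = pt ⊕ cipher.
01100001 ⊕ 11110111 = 10010110
01100111 ⊕ 01001010 = 00101101
01100101 ⊕ 01001001 = 00101100
01101110 ⊕ 10101111 = 11000001
01110100 ⊕ 10111111 = 11001011
00100000 ⊕ 11110011 = 11010011
01000111 ⊕ 00110110 = 01110001
01000101 ⊕ 00001101 = 01001000
01010100 ⊕ 10101101 = 11111001
00100000 ⊕ 11101000 = 11001000
00101111 ⊕ 10110000 = 10011111
00100000 ⊕ 01000001 = 01100001
01110001 ⊕ 10010010 = 11100011

96 2d 2c c1 cb d3 71 48 f9 c8 9f 61 e3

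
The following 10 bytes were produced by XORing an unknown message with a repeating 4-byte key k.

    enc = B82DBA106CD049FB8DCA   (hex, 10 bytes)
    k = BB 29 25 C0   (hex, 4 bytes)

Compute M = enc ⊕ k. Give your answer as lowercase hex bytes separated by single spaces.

The 4-byte key repeats, so the effective keystream is bb 29 25 c0 bb 29 25 c0 bb 29.
byte 0: b8 ^ bb = 03
byte 1: 2d ^ 29 = 04
byte 2: ba ^ 25 = 9f
byte 3: 10 ^ c0 = d0
byte 4: 6c ^ bb = d7
byte 5: d0 ^ 29 = f9
byte 6: 49 ^ 25 = 6c
byte 7: fb ^ c0 = 3b
byte 8: 8d ^ bb = 36
byte 9: ca ^ 29 = e3

03 04 9f d0 d7 f9 6c 3b 36 e3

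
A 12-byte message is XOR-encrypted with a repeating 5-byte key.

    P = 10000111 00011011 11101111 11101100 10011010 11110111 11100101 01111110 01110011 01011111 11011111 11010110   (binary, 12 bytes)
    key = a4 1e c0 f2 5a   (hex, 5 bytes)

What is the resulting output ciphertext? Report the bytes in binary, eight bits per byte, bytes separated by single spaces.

The 5-byte key repeats, so the effective keystream is a4 1e c0 f2 5a a4 1e c0 f2 5a a4 1e.
byte 0: 10000111 XOR 10100100 = 00100011
byte 1: 00011011 XOR 00011110 = 00000101
byte 2: 11101111 XOR 11000000 = 00101111
byte 3: 11101100 XOR 11110010 = 00011110
byte 4: 10011010 XOR 01011010 = 11000000
byte 5: 11110111 XOR 10100100 = 01010011
byte 6: 11100101 XOR 00011110 = 11111011
byte 7: 01111110 XOR 11000000 = 10111110
byte 8: 01110011 XOR 11110010 = 10000001
byte 9: 01011111 XOR 01011010 = 00000101
byte 10: 11011111 XOR 10100100 = 01111011
byte 11: 11010110 XOR 00011110 = 11001000

00100011 00000101 00101111 00011110 11000000 01010011 11111011 10111110 10000001 00000101 01111011 11001000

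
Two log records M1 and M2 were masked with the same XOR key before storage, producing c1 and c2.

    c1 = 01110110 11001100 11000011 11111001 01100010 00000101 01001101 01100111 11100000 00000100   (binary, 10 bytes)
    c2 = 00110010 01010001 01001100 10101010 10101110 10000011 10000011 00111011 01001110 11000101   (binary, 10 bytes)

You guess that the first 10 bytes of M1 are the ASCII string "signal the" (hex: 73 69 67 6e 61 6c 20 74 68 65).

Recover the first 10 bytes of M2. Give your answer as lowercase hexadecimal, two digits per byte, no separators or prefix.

First, c1 ⊕ c2 = (M1 ⊕ K) ⊕ (M2 ⊕ K) = M1 ⊕ M2, so the key drops out. Then M2 = (M1 ⊕ M2) ⊕ M1 over the first 10 bytes.
byte 0: (76 ⊕ 32) ⊕ 73 = 44 ⊕ 73 = 37
byte 1: (cc ⊕ 51) ⊕ 69 = 9d ⊕ 69 = f4
byte 2: (c3 ⊕ 4c) ⊕ 67 = 8f ⊕ 67 = e8
byte 3: (f9 ⊕ aa) ⊕ 6e = 53 ⊕ 6e = 3d
byte 4: (62 ⊕ ae) ⊕ 61 = cc ⊕ 61 = ad
byte 5: (05 ⊕ 83) ⊕ 6c = 86 ⊕ 6c = ea
byte 6: (4d ⊕ 83) ⊕ 20 = ce ⊕ 20 = ee
byte 7: (67 ⊕ 3b) ⊕ 74 = 5c ⊕ 74 = 28
byte 8: (e0 ⊕ 4e) ⊕ 68 = ae ⊕ 68 = c6
byte 9: (04 ⊕ c5) ⊕ 65 = c1 ⊕ 65 = a4

37f4e83dadeaee28c6a4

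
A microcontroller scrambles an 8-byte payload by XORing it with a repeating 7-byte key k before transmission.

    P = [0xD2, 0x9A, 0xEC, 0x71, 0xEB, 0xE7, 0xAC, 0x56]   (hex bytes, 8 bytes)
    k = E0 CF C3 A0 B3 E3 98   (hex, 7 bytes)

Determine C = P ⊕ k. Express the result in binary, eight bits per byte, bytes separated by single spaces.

00110010 01010101 00101111 11010001 01011000 00000100 00110100 10110110

The 7-byte key repeats, so the effective keystream is e0 cf c3 a0 b3 e3 98 e0.
byte 0: 11010010 xor 11100000 = 00110010
byte 1: 10011010 xor 11001111 = 01010101
byte 2: 11101100 xor 11000011 = 00101111
byte 3: 01110001 xor 10100000 = 11010001
byte 4: 11101011 xor 10110011 = 01011000
byte 5: 11100111 xor 11100011 = 00000100
byte 6: 10101100 xor 10011000 = 00110100
byte 7: 01010110 xor 11100000 = 10110110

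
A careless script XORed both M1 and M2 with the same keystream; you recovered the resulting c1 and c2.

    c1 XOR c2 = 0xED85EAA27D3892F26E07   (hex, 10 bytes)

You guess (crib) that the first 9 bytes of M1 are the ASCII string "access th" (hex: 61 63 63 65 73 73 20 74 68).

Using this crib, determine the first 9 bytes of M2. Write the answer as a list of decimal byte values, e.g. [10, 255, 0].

Since c1 ⊕ c2 = M1 ⊕ M2, XORing with the guessed M1 bytes yields the corresponding M2 bytes: M2 = (c1 ⊕ c2) ⊕ M1.
byte 0: ed XOR 61 = 8c
byte 1: 85 XOR 63 = e6
byte 2: ea XOR 63 = 89
byte 3: a2 XOR 65 = c7
byte 4: 7d XOR 73 = 0e
byte 5: 38 XOR 73 = 4b
byte 6: 92 XOR 20 = b2
byte 7: f2 XOR 74 = 86
byte 8: 6e XOR 68 = 06

[140, 230, 137, 199, 14, 75, 178, 134, 6]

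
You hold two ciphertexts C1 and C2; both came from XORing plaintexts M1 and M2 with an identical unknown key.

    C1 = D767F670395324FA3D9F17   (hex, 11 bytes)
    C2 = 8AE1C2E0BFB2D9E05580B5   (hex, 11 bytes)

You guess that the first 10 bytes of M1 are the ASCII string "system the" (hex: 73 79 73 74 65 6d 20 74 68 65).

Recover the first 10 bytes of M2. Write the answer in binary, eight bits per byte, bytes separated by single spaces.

00101110 11111111 01000111 11100100 11100011 10001100 11011101 01101110 00000000 01111010

First, C1 ⊕ C2 = (M1 ⊕ K) ⊕ (M2 ⊕ K) = M1 ⊕ M2, so the key drops out. Then M2 = (M1 ⊕ M2) ⊕ M1 over the first 10 bytes.
byte 0: (d7 XOR 8a) XOR 73 = 5d XOR 73 = 2e
byte 1: (67 XOR e1) XOR 79 = 86 XOR 79 = ff
byte 2: (f6 XOR c2) XOR 73 = 34 XOR 73 = 47
byte 3: (70 XOR e0) XOR 74 = 90 XOR 74 = e4
byte 4: (39 XOR bf) XOR 65 = 86 XOR 65 = e3
byte 5: (53 XOR b2) XOR 6d = e1 XOR 6d = 8c
byte 6: (24 XOR d9) XOR 20 = fd XOR 20 = dd
byte 7: (fa XOR e0) XOR 74 = 1a XOR 74 = 6e
byte 8: (3d XOR 55) XOR 68 = 68 XOR 68 = 00
byte 9: (9f XOR 80) XOR 65 = 1f XOR 65 = 7a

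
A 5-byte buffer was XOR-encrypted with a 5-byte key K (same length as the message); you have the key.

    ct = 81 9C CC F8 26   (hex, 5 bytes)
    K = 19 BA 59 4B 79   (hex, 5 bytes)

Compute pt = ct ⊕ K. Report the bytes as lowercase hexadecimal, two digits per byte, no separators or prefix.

XOR is its own inverse, so applying the key byte-wise gives the result directly.
81 xor 19 = 98
9c xor ba = 26
cc xor 59 = 95
f8 xor 4b = b3
26 xor 79 = 5f

982695b35f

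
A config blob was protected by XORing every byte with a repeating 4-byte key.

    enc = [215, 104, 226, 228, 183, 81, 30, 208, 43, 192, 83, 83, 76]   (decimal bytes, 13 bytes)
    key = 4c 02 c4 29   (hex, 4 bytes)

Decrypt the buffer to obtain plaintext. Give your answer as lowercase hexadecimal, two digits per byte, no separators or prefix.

The 4-byte key repeats, so the effective keystream is 4c 02 c4 29 4c 02 c4 29 4c 02 c4 29 4c.
byte 0: 11010111 xor 01001100 = 10011011
byte 1: 01101000 xor 00000010 = 01101010
byte 2: 11100010 xor 11000100 = 00100110
byte 3: 11100100 xor 00101001 = 11001101
byte 4: 10110111 xor 01001100 = 11111011
byte 5: 01010001 xor 00000010 = 01010011
byte 6: 00011110 xor 11000100 = 11011010
byte 7: 11010000 xor 00101001 = 11111001
byte 8: 00101011 xor 01001100 = 01100111
byte 9: 11000000 xor 00000010 = 11000010
byte 10: 01010011 xor 11000100 = 10010111
byte 11: 01010011 xor 00101001 = 01111010
byte 12: 01001100 xor 01001100 = 00000000

9b6a26cdfb53daf967c2977a00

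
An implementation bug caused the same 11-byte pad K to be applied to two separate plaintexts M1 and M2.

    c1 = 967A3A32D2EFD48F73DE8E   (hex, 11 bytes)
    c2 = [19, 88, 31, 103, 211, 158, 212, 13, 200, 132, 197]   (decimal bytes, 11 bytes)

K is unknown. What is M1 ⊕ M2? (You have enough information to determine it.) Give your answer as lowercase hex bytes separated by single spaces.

85 22 25 55 01 71 00 82 bb 5a 4b

c1 ⊕ c2 = (M1 ⊕ K) ⊕ (M2 ⊕ K) = M1 ⊕ M2 — the shared key cancels under XOR.
96 XOR 13 = 85
7a XOR 58 = 22
3a XOR 1f = 25
32 XOR 67 = 55
d2 XOR d3 = 01
ef XOR 9e = 71
d4 XOR d4 = 00
8f XOR 0d = 82
73 XOR c8 = bb
de XOR 84 = 5a
8e XOR c5 = 4b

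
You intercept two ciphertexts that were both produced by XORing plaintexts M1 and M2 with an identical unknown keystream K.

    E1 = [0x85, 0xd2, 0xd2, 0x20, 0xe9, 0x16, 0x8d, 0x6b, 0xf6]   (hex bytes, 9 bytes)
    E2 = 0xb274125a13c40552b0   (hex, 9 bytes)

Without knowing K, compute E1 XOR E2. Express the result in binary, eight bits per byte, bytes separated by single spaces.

00110111 10100110 11000000 01111010 11111010 11010010 10001000 00111001 01000110

E1 ⊕ E2 = (M1 ⊕ K) ⊕ (M2 ⊕ K) = M1 ⊕ M2 — the shared key cancels under XOR.
byte 0: 10000101 ^ 10110010 = 00110111
byte 1: 11010010 ^ 01110100 = 10100110
byte 2: 11010010 ^ 00010010 = 11000000
byte 3: 00100000 ^ 01011010 = 01111010
byte 4: 11101001 ^ 00010011 = 11111010
byte 5: 00010110 ^ 11000100 = 11010010
byte 6: 10001101 ^ 00000101 = 10001000
byte 7: 01101011 ^ 01010010 = 00111001
byte 8: 11110110 ^ 10110000 = 01000110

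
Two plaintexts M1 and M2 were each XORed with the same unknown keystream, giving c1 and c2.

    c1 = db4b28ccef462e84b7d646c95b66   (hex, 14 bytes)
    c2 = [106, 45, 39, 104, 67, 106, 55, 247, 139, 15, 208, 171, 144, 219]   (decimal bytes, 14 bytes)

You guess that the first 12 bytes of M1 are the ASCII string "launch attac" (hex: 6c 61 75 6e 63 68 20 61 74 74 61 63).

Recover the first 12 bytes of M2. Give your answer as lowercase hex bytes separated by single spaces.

dd 07 7a ca cf 44 39 12 48 ad f7 01

First, c1 ⊕ c2 = (M1 ⊕ K) ⊕ (M2 ⊕ K) = M1 ⊕ M2, so the key drops out. Then M2 = (M1 ⊕ M2) ⊕ M1 over the first 12 bytes.
byte 0: (db xor 6a) xor 6c = b1 xor 6c = dd
byte 1: (4b xor 2d) xor 61 = 66 xor 61 = 07
byte 2: (28 xor 27) xor 75 = 0f xor 75 = 7a
byte 3: (cc xor 68) xor 6e = a4 xor 6e = ca
byte 4: (ef xor 43) xor 63 = ac xor 63 = cf
byte 5: (46 xor 6a) xor 68 = 2c xor 68 = 44
byte 6: (2e xor 37) xor 20 = 19 xor 20 = 39
byte 7: (84 xor f7) xor 61 = 73 xor 61 = 12
byte 8: (b7 xor 8b) xor 74 = 3c xor 74 = 48
byte 9: (d6 xor 0f) xor 74 = d9 xor 74 = ad
byte 10: (46 xor d0) xor 61 = 96 xor 61 = f7
byte 11: (c9 xor ab) xor 63 = 62 xor 63 = 01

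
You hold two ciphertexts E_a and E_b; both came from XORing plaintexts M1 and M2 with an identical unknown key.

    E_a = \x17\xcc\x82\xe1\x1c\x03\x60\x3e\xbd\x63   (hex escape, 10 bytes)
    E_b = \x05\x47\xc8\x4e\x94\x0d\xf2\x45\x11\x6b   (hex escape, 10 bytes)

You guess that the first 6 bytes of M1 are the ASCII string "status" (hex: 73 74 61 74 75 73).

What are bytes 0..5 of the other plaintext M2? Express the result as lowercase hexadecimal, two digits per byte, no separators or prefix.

61ff2bdbfd7d

First, E_a ⊕ E_b = (M1 ⊕ K) ⊕ (M2 ⊕ K) = M1 ⊕ M2, so the key drops out. Then M2 = (M1 ⊕ M2) ⊕ M1 over the first 6 bytes.
byte 0: (17 ⊕ 05) ⊕ 73 = 12 ⊕ 73 = 61
byte 1: (cc ⊕ 47) ⊕ 74 = 8b ⊕ 74 = ff
byte 2: (82 ⊕ c8) ⊕ 61 = 4a ⊕ 61 = 2b
byte 3: (e1 ⊕ 4e) ⊕ 74 = af ⊕ 74 = db
byte 4: (1c ⊕ 94) ⊕ 75 = 88 ⊕ 75 = fd
byte 5: (03 ⊕ 0d) ⊕ 73 = 0e ⊕ 73 = 7d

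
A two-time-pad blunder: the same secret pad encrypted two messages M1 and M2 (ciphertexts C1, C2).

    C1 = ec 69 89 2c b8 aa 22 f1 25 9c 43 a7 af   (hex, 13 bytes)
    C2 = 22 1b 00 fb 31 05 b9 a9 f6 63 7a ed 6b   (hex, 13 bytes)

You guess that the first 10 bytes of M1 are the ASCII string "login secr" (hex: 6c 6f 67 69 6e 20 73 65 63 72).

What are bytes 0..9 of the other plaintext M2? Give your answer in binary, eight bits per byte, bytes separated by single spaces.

First, C1 ⊕ C2 = (M1 ⊕ K) ⊕ (M2 ⊕ K) = M1 ⊕ M2, so the key drops out. Then M2 = (M1 ⊕ M2) ⊕ M1 over the first 10 bytes.
byte 0: (ec ⊕ 22) ⊕ 6c = ce ⊕ 6c = a2
byte 1: (69 ⊕ 1b) ⊕ 6f = 72 ⊕ 6f = 1d
byte 2: (89 ⊕ 00) ⊕ 67 = 89 ⊕ 67 = ee
byte 3: (2c ⊕ fb) ⊕ 69 = d7 ⊕ 69 = be
byte 4: (b8 ⊕ 31) ⊕ 6e = 89 ⊕ 6e = e7
byte 5: (aa ⊕ 05) ⊕ 20 = af ⊕ 20 = 8f
byte 6: (22 ⊕ b9) ⊕ 73 = 9b ⊕ 73 = e8
byte 7: (f1 ⊕ a9) ⊕ 65 = 58 ⊕ 65 = 3d
byte 8: (25 ⊕ f6) ⊕ 63 = d3 ⊕ 63 = b0
byte 9: (9c ⊕ 63) ⊕ 72 = ff ⊕ 72 = 8d

10100010 00011101 11101110 10111110 11100111 10001111 11101000 00111101 10110000 10001101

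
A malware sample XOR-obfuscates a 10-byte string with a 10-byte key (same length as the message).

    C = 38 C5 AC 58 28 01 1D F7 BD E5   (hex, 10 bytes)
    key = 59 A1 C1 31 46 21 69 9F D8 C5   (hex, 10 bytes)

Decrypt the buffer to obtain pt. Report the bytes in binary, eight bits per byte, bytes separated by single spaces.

byte 0: 38 ^ 59 = 61
byte 1: c5 ^ a1 = 64
byte 2: ac ^ c1 = 6d
byte 3: 58 ^ 31 = 69
byte 4: 28 ^ 46 = 6e
byte 5: 01 ^ 21 = 20
byte 6: 1d ^ 69 = 74
byte 7: f7 ^ 9f = 68
byte 8: bd ^ d8 = 65
byte 9: e5 ^ c5 = 20

01100001 01100100 01101101 01101001 01101110 00100000 01110100 01101000 01100101 00100000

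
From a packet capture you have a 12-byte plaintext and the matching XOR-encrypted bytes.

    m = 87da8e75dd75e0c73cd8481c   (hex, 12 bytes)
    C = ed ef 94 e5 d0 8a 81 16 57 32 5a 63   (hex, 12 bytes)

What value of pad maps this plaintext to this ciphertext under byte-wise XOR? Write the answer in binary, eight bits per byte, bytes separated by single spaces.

Since C = m ⊕ pad, XORing both sides with m gives pad = m ⊕ C.
87 ^ ed = 6a
da ^ ef = 35
8e ^ 94 = 1a
75 ^ e5 = 90
dd ^ d0 = 0d
75 ^ 8a = ff
e0 ^ 81 = 61
c7 ^ 16 = d1
3c ^ 57 = 6b
d8 ^ 32 = ea
48 ^ 5a = 12
1c ^ 63 = 7f

01101010 00110101 00011010 10010000 00001101 11111111 01100001 11010001 01101011 11101010 00010010 01111111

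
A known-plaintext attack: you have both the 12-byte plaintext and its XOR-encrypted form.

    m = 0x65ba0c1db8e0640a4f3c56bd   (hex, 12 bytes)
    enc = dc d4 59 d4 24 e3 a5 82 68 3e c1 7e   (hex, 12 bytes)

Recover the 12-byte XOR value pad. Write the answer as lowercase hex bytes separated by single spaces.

b9 6e 55 c9 9c 03 c1 88 27 02 97 c3

Since enc = m ⊕ pad, XORing both sides with m gives pad = m ⊕ enc.
byte 0: 65 ⊕ dc = b9
byte 1: ba ⊕ d4 = 6e
byte 2: 0c ⊕ 59 = 55
byte 3: 1d ⊕ d4 = c9
byte 4: b8 ⊕ 24 = 9c
byte 5: e0 ⊕ e3 = 03
byte 6: 64 ⊕ a5 = c1
byte 7: 0a ⊕ 82 = 88
byte 8: 4f ⊕ 68 = 27
byte 9: 3c ⊕ 3e = 02
byte 10: 56 ⊕ c1 = 97
byte 11: bd ⊕ 7e = c3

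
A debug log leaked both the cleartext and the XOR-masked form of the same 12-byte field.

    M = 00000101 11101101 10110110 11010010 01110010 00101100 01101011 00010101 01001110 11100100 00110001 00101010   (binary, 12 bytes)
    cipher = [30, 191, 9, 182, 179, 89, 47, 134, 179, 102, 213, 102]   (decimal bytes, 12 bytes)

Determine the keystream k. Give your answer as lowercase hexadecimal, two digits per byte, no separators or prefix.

1b52bf64c1754493fd82e44c

Since cipher = M ⊕ k, XORing both sides with M gives k = M ⊕ cipher.
byte 0: 05 xor 1e = 1b
byte 1: ed xor bf = 52
byte 2: b6 xor 09 = bf
byte 3: d2 xor b6 = 64
byte 4: 72 xor b3 = c1
byte 5: 2c xor 59 = 75
byte 6: 6b xor 2f = 44
byte 7: 15 xor 86 = 93
byte 8: 4e xor b3 = fd
byte 9: e4 xor 66 = 82
byte 10: 31 xor d5 = e4
byte 11: 2a xor 66 = 4c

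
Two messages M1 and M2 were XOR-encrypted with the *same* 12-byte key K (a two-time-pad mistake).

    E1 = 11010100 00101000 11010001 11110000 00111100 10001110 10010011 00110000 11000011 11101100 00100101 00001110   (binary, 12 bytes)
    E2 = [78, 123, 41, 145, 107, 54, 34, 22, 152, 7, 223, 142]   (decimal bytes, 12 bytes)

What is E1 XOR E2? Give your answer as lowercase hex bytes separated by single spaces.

E1 ⊕ E2 = (M1 ⊕ K) ⊕ (M2 ⊕ K) = M1 ⊕ M2 — the shared key cancels under XOR.
byte 0: d4 xor 4e = 9a
byte 1: 28 xor 7b = 53
byte 2: d1 xor 29 = f8
byte 3: f0 xor 91 = 61
byte 4: 3c xor 6b = 57
byte 5: 8e xor 36 = b8
byte 6: 93 xor 22 = b1
byte 7: 30 xor 16 = 26
byte 8: c3 xor 98 = 5b
byte 9: ec xor 07 = eb
byte 10: 25 xor df = fa
byte 11: 0e xor 8e = 80

9a 53 f8 61 57 b8 b1 26 5b eb fa 80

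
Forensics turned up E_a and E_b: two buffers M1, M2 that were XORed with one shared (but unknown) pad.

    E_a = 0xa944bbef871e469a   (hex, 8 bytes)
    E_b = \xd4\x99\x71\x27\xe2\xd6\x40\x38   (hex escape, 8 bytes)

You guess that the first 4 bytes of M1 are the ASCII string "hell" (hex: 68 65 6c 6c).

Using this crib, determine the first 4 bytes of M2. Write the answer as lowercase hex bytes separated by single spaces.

First, E_a ⊕ E_b = (M1 ⊕ K) ⊕ (M2 ⊕ K) = M1 ⊕ M2, so the key drops out. Then M2 = (M1 ⊕ M2) ⊕ M1 over the first 4 bytes.
byte 0: (a9 xor d4) xor 68 = 7d xor 68 = 15
byte 1: (44 xor 99) xor 65 = dd xor 65 = b8
byte 2: (bb xor 71) xor 6c = ca xor 6c = a6
byte 3: (ef xor 27) xor 6c = c8 xor 6c = a4

15 b8 a6 a4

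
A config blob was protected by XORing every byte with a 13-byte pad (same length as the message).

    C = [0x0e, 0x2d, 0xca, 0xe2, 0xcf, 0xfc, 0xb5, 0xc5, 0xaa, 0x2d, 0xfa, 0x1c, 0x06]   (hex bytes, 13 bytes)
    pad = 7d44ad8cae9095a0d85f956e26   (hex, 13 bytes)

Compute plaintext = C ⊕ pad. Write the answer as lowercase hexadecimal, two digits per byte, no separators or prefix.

7369676e616c206572726f7220

XOR is its own inverse, so applying the key byte-wise gives the result directly.
0e xor 7d = 73
2d xor 44 = 69
ca xor ad = 67
e2 xor 8c = 6e
cf xor ae = 61
fc xor 90 = 6c
b5 xor 95 = 20
c5 xor a0 = 65
aa xor d8 = 72
2d xor 5f = 72
fa xor 95 = 6f
1c xor 6e = 72
06 xor 26 = 20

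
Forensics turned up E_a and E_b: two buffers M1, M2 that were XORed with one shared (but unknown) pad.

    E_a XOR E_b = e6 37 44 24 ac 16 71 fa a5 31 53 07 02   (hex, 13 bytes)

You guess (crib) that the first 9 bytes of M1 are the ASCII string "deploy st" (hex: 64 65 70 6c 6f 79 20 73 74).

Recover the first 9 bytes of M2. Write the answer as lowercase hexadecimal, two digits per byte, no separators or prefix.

82523448c36f5189d1

Since E_a ⊕ E_b = M1 ⊕ M2, XORing with the guessed M1 bytes yields the corresponding M2 bytes: M2 = (E_a ⊕ E_b) ⊕ M1.
11100110 ⊕ 01100100 = 10000010
00110111 ⊕ 01100101 = 01010010
01000100 ⊕ 01110000 = 00110100
00100100 ⊕ 01101100 = 01001000
10101100 ⊕ 01101111 = 11000011
00010110 ⊕ 01111001 = 01101111
01110001 ⊕ 00100000 = 01010001
11111010 ⊕ 01110011 = 10001001
10100101 ⊕ 01110100 = 11010001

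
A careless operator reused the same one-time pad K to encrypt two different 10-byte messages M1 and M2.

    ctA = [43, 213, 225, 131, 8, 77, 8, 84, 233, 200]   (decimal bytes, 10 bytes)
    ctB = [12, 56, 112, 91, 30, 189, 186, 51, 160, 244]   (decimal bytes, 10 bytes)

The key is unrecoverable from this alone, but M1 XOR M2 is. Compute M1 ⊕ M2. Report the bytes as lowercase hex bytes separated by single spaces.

ctA ⊕ ctB = (M1 ⊕ K) ⊕ (M2 ⊕ K) = M1 ⊕ M2 — the shared key cancels under XOR.
2b XOR 0c = 27
d5 XOR 38 = ed
e1 XOR 70 = 91
83 XOR 5b = d8
08 XOR 1e = 16
4d XOR bd = f0
08 XOR ba = b2
54 XOR 33 = 67
e9 XOR a0 = 49
c8 XOR f4 = 3c

27 ed 91 d8 16 f0 b2 67 49 3c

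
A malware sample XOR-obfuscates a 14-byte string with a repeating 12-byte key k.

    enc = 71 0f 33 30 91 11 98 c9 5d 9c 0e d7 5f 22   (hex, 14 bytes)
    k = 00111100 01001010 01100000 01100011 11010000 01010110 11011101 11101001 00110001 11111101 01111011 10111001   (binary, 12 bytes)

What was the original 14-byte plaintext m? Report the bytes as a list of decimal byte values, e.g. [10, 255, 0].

[77, 69, 83, 83, 65, 71, 69, 32, 108, 97, 117, 110, 99, 104]

The 12-byte key repeats, so the effective keystream is 3c 4a 60 63 d0 56 dd e9 31 fd 7b b9 3c 4a.
byte 0: 71 ⊕ 3c = 4d
byte 1: 0f ⊕ 4a = 45
byte 2: 33 ⊕ 60 = 53
byte 3: 30 ⊕ 63 = 53
byte 4: 91 ⊕ d0 = 41
byte 5: 11 ⊕ 56 = 47
byte 6: 98 ⊕ dd = 45
byte 7: c9 ⊕ e9 = 20
byte 8: 5d ⊕ 31 = 6c
byte 9: 9c ⊕ fd = 61
byte 10: 0e ⊕ 7b = 75
byte 11: d7 ⊕ b9 = 6e
byte 12: 5f ⊕ 3c = 63
byte 13: 22 ⊕ 4a = 68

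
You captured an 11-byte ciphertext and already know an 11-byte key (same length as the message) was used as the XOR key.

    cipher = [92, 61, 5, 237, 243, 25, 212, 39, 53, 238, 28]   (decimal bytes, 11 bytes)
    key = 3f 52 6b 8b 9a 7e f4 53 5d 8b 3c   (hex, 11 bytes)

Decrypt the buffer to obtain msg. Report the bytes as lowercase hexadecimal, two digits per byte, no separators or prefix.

636f6e6669672074686520

byte 0: 5c ⊕ 3f = 63
byte 1: 3d ⊕ 52 = 6f
byte 2: 05 ⊕ 6b = 6e
byte 3: ed ⊕ 8b = 66
byte 4: f3 ⊕ 9a = 69
byte 5: 19 ⊕ 7e = 67
byte 6: d4 ⊕ f4 = 20
byte 7: 27 ⊕ 53 = 74
byte 8: 35 ⊕ 5d = 68
byte 9: ee ⊕ 8b = 65
byte 10: 1c ⊕ 3c = 20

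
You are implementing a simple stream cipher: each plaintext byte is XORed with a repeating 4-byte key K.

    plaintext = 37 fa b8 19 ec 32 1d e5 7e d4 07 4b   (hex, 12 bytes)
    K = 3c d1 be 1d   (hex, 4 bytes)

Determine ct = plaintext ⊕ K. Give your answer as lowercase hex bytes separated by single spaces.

The 4-byte key repeats, so the effective keystream is 3c d1 be 1d 3c d1 be 1d 3c d1 be 1d.
byte 0:  55 ⊕  60 =  11
byte 1: 250 ⊕ 209 =  43
byte 2: 184 ⊕ 190 =   6
byte 3:  25 ⊕  29 =   4
byte 4: 236 ⊕  60 = 208
byte 5:  50 ⊕ 209 = 227
byte 6:  29 ⊕ 190 = 163
byte 7: 229 ⊕  29 = 248
byte 8: 126 ⊕  60 =  66
byte 9: 212 ⊕ 209 =   5
byte 10:   7 ⊕ 190 = 185
byte 11:  75 ⊕  29 =  86

0b 2b 06 04 d0 e3 a3 f8 42 05 b9 56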